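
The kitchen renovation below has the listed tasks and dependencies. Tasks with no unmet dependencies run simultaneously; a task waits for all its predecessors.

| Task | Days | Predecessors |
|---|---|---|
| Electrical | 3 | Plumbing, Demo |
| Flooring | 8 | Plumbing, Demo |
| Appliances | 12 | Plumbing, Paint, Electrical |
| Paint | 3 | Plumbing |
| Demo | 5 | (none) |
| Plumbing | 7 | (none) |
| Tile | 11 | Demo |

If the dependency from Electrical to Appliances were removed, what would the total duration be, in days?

22

Original critical path: Plumbing→Electrical→Appliances = 7+3+12 = 22 ⇒ 22 days.
Dropping Electrical→Appliances doesn't change Appliances's earliest start (10); another predecessor still binds.
The longest chain is now Plumbing→Paint→Appliances = 7+3+12 = 22, so the project takes 22 days.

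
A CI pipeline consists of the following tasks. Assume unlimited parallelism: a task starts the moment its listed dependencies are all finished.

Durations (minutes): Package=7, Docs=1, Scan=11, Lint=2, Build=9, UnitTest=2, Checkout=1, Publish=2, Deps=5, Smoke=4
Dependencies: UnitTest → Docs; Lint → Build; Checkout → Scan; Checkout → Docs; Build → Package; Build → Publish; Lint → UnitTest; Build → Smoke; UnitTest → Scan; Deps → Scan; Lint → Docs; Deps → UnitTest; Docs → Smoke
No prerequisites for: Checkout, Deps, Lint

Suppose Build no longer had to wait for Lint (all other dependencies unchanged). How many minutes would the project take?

With the dependency in place, Deps→UnitTest→Scan = 5+2+11 = 18 sets the finish at 18 minutes.
Without Lint→Build, Build's earliest start moves from 2 to 0.
The longest chain is now Deps→UnitTest→Scan = 5+2+11 = 18, so the project takes 18 minutes.

18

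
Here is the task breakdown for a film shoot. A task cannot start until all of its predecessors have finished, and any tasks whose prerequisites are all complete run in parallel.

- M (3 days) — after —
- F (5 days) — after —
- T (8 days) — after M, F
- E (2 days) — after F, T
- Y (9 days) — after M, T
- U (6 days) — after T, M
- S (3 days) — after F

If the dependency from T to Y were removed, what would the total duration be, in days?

Before: longest chain F→T→Y = 5+8+9 = 22, finish 22.
Without T→Y, Y's earliest start moves from 13 to 3.
After: F→T→U = 5+8+6 = 19 → 19 days.

19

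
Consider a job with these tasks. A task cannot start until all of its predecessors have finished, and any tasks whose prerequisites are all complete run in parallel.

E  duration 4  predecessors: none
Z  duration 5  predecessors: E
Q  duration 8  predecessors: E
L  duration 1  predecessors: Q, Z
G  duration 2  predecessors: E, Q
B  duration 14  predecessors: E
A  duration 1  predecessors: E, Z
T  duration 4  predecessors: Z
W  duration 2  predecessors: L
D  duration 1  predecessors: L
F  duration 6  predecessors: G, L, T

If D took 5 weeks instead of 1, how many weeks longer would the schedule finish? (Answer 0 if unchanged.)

Actual critical path: E→Q→G→F = 4+8+2+6 = 20 ⇒ 20 weeks.
The longest path through D is only 14 weeks, so D has float 6.
That remains the longest chain; total 20 weeks.
Change in finish: 20 − 20 = +0 weeks.

0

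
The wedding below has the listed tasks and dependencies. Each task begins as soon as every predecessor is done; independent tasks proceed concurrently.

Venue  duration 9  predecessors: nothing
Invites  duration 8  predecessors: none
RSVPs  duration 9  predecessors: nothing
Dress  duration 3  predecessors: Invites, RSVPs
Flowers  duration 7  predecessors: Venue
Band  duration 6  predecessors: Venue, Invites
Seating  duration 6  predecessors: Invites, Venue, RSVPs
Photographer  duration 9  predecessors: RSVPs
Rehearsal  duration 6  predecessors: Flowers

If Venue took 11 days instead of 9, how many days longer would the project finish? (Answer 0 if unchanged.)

2

Actual critical path: Venue→Flowers→Rehearsal = 9+7+6 = 22 ⇒ 22 days.
Venue is on the critical path; changing it to 11 makes that path 24 days.
That remains the longest chain; total 24 days.
Change in finish: 24 − 22 = +2 days.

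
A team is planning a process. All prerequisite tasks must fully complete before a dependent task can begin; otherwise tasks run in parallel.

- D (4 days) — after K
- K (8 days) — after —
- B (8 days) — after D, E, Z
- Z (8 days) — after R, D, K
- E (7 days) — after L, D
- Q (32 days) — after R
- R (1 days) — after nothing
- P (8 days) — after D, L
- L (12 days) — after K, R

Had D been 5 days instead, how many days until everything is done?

35

As given, the longest chain is K→L→E→B = 8+12+7+8 = 35, so the finish is 35 days.
D is off the critical path — its longest chain is 28 days, giving 7 of slack.
That remains the longest chain; total 35 days.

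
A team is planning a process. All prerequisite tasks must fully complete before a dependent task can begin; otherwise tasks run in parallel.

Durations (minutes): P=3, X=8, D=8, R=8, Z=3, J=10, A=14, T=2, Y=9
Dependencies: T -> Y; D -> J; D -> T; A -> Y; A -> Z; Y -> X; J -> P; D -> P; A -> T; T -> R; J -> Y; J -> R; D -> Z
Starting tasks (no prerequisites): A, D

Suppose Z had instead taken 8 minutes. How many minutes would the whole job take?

35

The binding path is D→J→Y→X = 8+10+9+8 = 35; finish at 35 minutes.
The longest path through Z is only 17 minutes, so Z has float 18.
No other chain overtakes it, so the finish is 35 minutes.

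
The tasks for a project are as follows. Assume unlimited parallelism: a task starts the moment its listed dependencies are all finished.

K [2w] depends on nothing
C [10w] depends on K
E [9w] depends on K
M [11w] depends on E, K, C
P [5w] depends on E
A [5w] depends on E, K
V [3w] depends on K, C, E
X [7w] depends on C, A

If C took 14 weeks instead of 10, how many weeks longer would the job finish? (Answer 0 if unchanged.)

4

Critical path before the change: K→C→M = 2+10+11 = 23 giving 23 weeks.
C lies on that path, so at 14 weeks the path becomes 27 weeks.
The critical path is still K→C→M; finish is now 27 weeks.
Change in finish: 27 − 23 = +4 weeks.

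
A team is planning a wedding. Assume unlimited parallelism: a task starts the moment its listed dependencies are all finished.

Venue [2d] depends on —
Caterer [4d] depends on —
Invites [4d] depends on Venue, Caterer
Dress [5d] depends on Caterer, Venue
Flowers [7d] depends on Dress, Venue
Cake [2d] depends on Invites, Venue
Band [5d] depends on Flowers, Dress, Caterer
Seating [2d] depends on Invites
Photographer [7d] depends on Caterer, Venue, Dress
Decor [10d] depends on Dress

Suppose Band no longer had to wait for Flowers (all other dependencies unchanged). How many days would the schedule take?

19

Before: longest chain Caterer→Dress→Flowers→Band = 4+5+7+5 = 21, finish 21.
Without Flowers→Band, Band's earliest start moves from 16 to 9.
The longest chain is now Caterer→Dress→Decor = 4+5+10 = 19, so the schedule takes 19 days.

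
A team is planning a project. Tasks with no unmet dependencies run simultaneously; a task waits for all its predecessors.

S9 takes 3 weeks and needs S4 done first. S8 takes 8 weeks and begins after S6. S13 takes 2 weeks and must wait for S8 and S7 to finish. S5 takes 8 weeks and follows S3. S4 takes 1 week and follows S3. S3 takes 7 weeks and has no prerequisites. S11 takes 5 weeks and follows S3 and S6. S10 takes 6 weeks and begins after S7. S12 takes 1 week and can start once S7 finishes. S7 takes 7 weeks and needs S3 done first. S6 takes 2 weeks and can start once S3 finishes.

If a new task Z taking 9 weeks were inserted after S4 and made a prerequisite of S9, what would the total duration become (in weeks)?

Originally the job takes 20 weeks.
With Z inserted, S9 now waits for max(S4, Z).
New critical path: S3→S4→Z→S9 = 7+1+9+3 = 20 ⇒ 20 weeks.

20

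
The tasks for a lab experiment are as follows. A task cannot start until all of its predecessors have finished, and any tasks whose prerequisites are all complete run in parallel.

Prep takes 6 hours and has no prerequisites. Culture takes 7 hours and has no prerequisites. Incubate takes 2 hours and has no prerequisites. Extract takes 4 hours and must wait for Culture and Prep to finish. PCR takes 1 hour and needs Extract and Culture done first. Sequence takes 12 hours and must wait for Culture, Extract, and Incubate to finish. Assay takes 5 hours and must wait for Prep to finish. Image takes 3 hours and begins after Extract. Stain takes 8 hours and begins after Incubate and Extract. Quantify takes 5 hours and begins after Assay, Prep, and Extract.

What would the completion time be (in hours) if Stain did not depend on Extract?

Before: longest chain Culture→Extract→Sequence = 7+4+12 = 23, finish 23.
Without Extract→Stain, Stain's earliest start moves from 11 to 2.
The longest chain is now Culture→Extract→Sequence = 7+4+12 = 23, so the project takes 23 hours.

23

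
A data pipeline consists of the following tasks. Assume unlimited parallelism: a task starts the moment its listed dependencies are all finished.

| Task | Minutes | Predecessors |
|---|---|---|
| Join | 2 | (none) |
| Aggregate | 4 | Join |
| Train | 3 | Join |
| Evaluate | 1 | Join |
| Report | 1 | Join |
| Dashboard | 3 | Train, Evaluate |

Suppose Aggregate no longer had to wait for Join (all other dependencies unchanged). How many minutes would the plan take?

Before: longest chain Join→Train→Dashboard = 2+3+3 = 8, finish 8.
Without Join→Aggregate, Aggregate's earliest start moves from 2 to 0.
After: Join→Train→Dashboard = 2+3+3 = 8 → 8 minutes.

8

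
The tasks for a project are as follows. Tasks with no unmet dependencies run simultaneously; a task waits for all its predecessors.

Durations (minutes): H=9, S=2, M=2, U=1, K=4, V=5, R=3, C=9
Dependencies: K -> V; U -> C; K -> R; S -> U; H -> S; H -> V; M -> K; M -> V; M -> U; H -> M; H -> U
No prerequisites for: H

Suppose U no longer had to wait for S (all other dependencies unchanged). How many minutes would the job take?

21

With the dependency in place, H→S→U→C = 9+2+1+9 = 21 sets the finish at 21 minutes.
Dropping S→U doesn't change U's earliest start (11); another predecessor still binds.
After: H→M→U→C = 9+2+1+9 = 21 → 21 minutes.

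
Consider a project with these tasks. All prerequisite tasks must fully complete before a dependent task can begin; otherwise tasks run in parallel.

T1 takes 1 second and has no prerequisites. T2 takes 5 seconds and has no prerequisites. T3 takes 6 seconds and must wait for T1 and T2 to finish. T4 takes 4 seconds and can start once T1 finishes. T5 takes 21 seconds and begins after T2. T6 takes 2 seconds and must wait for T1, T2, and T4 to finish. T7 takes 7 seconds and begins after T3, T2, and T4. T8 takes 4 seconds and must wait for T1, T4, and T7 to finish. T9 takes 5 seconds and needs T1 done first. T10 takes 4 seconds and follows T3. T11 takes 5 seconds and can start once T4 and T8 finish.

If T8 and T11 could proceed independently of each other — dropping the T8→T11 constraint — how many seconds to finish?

26

Before: longest chain T2→T3→T7→T8→T11 = 5+6+7+4+5 = 27, finish 27.
Without T8→T11, T11's earliest start moves from 22 to 5.
New critical path: T2→T5 = 5+21 = 26 ⇒ 26 seconds.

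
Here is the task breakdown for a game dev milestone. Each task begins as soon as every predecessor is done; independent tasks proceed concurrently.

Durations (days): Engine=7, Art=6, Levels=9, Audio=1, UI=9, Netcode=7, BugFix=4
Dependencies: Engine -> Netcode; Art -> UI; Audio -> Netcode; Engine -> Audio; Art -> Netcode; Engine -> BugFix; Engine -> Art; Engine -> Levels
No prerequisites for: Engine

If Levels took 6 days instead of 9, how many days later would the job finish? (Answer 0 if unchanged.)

Actual critical path: Engine→Art→UI = 7+6+9 = 22 ⇒ 22 days.
Levels is off the critical path — its longest chain is 16 days, giving 6 of slack.
That remains the longest chain; total 22 days.
Change in finish: 22 − 22 = +0 days.

0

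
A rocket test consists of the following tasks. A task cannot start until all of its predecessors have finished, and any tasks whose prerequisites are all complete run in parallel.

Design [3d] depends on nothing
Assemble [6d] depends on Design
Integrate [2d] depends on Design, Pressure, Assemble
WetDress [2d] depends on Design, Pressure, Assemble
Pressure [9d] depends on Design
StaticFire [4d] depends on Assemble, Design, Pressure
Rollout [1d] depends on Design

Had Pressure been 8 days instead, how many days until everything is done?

15

Critical path before the change: Design→Pressure→StaticFire = 3+9+4 = 16 giving 16 days.
Pressure is on the critical path; changing it to 8 makes that path 15 days.
The critical path is still Design→Pressure→StaticFire; finish is now 15 days.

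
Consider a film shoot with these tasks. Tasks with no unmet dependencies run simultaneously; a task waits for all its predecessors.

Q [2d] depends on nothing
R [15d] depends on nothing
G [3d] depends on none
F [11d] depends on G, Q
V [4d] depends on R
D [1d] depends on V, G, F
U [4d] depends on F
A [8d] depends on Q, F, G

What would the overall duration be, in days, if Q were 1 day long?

22

Actual critical path: G→F→A = 3+11+8 = 22 ⇒ 22 days.
The longest path through Q is only 21 days, so Q has float 1.
The critical path is still G→F→A; finish is now 22 days.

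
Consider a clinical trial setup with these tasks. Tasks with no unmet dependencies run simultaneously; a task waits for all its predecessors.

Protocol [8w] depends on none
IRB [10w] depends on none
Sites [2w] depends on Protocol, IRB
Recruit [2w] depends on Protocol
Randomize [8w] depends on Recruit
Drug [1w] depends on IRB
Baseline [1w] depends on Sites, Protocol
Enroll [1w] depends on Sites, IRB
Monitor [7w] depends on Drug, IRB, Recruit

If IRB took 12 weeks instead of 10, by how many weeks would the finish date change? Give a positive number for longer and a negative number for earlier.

Actual critical path: IRB→Drug→Monitor = 10+1+7 = 18 ⇒ 18 weeks.
IRB lies on that path, so at 12 weeks the path becomes 20 weeks.
The critical path is still IRB→Drug→Monitor; finish is now 20 weeks.
Change in finish: 20 − 18 = +2 weeks.

2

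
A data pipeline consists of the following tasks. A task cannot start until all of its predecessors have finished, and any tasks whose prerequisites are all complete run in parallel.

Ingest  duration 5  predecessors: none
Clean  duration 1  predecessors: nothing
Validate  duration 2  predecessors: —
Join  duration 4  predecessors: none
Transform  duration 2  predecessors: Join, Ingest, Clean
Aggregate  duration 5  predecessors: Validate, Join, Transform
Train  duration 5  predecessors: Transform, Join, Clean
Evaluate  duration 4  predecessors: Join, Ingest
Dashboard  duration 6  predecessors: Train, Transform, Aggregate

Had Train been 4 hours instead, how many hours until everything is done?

18

Baseline: Ingest→Transform→Train→Dashboard = 5+2+5+6 = 18 → 18 hours.
Since Train is critical, the -1 change carries straight to that chain (now 17 hours).
Now Ingest→Transform→Aggregate→Dashboard = 5+2+5+6 = 18 is longest, so the finish becomes 18 hours.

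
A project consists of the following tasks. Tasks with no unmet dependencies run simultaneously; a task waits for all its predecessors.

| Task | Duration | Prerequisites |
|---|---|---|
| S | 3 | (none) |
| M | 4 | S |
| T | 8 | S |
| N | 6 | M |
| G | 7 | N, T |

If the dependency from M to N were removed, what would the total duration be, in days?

Original critical path: S→M→N→G = 3+4+6+7 = 20 ⇒ 20 days.
Without M→N, N's earliest start moves from 7 to 0.
The longest chain is now S→T→G = 3+8+7 = 18, so the project takes 18 days.

18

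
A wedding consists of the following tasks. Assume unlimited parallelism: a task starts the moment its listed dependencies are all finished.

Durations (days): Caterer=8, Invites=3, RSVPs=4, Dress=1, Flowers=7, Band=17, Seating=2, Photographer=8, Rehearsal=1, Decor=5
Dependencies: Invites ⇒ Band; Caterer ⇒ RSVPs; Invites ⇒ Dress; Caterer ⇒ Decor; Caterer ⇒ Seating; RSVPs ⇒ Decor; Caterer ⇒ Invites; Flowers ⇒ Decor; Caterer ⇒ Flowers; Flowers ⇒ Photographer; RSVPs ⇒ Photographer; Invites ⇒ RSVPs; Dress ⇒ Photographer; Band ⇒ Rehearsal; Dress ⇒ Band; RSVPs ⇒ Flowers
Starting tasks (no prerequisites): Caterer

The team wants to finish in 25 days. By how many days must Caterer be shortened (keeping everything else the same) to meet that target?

5

Current finish: 30 days; target: 25.
Caterer is on every critical path, so each day cut from Caterer cuts the finish by one (this holds down to a finish of 23).
Need 30 − 25 = 5 days off Caterer → Caterer becomes 3 days, finish becomes 25.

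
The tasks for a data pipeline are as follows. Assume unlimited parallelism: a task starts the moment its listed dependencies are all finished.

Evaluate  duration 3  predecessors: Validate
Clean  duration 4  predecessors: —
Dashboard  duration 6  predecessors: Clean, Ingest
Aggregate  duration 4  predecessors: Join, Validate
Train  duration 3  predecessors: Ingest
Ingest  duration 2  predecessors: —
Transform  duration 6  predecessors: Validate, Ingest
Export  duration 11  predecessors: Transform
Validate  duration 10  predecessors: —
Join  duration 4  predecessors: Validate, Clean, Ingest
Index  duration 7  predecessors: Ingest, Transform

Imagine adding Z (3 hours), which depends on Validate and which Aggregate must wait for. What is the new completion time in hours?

27

Originally the job takes 27 hours.
With Z inserted, Aggregate now waits for max(Join, Validate, Z).
New critical path: Validate→Transform→Export = 10+6+11 = 27 ⇒ 27 hours.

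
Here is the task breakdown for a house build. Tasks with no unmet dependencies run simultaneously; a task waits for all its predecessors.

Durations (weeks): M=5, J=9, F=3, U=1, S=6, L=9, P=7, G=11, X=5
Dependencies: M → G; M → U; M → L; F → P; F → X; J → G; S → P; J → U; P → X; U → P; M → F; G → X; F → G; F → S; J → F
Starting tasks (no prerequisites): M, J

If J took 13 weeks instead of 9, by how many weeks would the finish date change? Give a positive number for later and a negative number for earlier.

Baseline: J→F→S→P→X = 9+3+6+7+5 = 30 → 30 weeks.
J lies on that path, so at 13 weeks the path becomes 34 weeks.
The critical path is still J→F→S→P→X; finish is now 34 weeks.
Change in finish: 34 − 30 = +4 weeks.

4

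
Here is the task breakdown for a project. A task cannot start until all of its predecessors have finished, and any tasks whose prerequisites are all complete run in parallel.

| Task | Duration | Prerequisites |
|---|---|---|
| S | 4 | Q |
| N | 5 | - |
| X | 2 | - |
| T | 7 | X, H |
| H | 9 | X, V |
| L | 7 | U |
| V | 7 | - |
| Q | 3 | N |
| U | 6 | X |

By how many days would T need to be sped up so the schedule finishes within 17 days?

6

Current finish: 23 days; target: 17.
T is on every critical path, so each day cut from T cuts the finish by one (this holds down to a finish of 17).
Need 23 − 17 = 6 days off T → T becomes 1 day, finish becomes 17.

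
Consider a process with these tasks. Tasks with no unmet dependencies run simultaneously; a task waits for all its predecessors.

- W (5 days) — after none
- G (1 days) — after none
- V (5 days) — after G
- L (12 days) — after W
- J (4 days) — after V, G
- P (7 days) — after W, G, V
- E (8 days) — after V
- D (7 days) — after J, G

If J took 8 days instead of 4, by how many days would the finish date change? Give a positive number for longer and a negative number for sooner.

4

Critical path before the change: G→V→J→D = 1+5+4+7 = 17 giving 17 days.
J lies on that path, so at 8 days the path becomes 21 days.
No other chain overtakes it, so the finish is 21 days.
Change in finish: 21 − 17 = +4 days.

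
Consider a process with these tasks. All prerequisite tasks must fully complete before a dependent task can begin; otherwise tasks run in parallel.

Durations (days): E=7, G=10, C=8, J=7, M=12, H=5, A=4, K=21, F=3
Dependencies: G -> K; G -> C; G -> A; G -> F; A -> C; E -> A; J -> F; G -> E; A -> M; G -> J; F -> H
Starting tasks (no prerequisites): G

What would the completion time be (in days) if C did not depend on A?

Original critical path: G→E→A→M = 10+7+4+12 = 33 ⇒ 33 days.
Without A→C, C's earliest start moves from 21 to 10.
The longest chain is now G→E→A→M = 10+7+4+12 = 33, so the plan takes 33 days.

33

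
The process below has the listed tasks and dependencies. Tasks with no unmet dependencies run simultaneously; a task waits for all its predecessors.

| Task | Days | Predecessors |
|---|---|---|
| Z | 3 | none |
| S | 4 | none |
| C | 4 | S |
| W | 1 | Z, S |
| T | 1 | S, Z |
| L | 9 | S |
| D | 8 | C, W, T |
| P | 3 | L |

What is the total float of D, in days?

S→C→D = 4+4+8 = 16 sets the makespan at 16 days.
D finishes as early as 16 and must finish by 16.
Slack of D = 8 − 8 = 0 days.

0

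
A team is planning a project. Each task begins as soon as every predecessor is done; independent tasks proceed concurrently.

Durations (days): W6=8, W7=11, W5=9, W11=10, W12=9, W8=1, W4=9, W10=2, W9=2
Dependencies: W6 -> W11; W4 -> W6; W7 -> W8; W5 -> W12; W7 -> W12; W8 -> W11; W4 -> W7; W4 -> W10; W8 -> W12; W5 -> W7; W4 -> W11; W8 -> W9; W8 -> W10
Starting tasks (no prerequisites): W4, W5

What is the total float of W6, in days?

The longest chain is W4→W7→W8→W11 = 9+11+1+10 = 31; overall finish 31 days.
The longest chain containing W6 totals 27 days.
So W6 can slip 21 − 17 = 4 days.

4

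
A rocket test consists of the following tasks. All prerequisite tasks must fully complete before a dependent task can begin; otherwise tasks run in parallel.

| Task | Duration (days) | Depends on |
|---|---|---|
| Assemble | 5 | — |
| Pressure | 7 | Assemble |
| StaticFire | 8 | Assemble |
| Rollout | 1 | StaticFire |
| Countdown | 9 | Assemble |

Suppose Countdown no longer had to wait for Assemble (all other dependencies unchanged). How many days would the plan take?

With the dependency in place, Assemble→StaticFire→Rollout = 5+8+1 = 14 sets the finish at 14 days.
Without Assemble→Countdown, Countdown's earliest start moves from 5 to 0.
The longest chain is now Assemble→StaticFire→Rollout = 5+8+1 = 14, so the plan takes 14 days.

14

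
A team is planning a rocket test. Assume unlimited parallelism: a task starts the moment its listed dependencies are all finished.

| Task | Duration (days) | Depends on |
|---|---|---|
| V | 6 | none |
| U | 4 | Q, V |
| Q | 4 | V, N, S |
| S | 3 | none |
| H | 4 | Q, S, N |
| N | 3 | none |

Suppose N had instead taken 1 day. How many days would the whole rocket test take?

14

Baseline: V→Q→U = 6+4+4 = 14 → 14 days.
The longest path through N is only 11 days, so N has float 3.
No other chain overtakes it, so the finish is 14 days.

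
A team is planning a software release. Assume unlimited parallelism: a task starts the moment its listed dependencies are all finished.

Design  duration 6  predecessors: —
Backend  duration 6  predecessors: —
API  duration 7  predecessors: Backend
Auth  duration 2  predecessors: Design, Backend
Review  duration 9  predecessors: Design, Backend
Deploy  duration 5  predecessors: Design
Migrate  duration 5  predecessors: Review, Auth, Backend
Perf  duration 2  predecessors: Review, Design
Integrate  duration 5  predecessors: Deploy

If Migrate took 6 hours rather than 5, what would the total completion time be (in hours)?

21

Baseline: Design→Review→Migrate = 6+9+5 = 20 → 20 hours.
Migrate lies on that path, so at 6 hours the path becomes 21 hours.
The critical path is still Design→Review→Migrate; finish is now 21 hours.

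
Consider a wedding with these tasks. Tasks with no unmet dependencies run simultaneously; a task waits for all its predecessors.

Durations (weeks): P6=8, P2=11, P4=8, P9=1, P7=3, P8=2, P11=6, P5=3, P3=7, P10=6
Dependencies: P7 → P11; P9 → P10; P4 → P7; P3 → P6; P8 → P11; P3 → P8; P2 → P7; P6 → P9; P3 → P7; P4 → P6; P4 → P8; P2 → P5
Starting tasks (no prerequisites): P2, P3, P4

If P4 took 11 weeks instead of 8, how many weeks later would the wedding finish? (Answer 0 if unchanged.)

3

Baseline: P4→P6→P9→P10 = 8+8+1+6 = 23 → 23 weeks.
Since P4 is critical, the +3 change carries straight to that chain (now 26 weeks).
The critical path is still P4→P6→P9→P10; finish is now 26 weeks.
Change in finish: 26 − 23 = +3 weeks.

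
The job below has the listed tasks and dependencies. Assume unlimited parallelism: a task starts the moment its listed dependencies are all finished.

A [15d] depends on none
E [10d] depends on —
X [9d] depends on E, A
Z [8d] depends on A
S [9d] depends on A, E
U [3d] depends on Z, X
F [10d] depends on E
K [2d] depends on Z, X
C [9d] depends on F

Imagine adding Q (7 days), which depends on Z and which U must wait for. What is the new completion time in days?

33

Originally the schedule takes 29 days.
With Q inserted, U now waits for max(Z, X, Q).
New critical path: A→Z→Q→U = 15+8+7+3 = 33 ⇒ 33 days.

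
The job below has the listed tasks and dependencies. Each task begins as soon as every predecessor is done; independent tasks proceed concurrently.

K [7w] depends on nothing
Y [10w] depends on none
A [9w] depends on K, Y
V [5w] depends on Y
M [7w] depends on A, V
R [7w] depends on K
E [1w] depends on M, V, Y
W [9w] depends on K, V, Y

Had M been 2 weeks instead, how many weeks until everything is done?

24

Baseline: Y→A→M→E = 10+9+7+1 = 27 → 27 weeks.
Since M is critical, the -5 change carries straight to that chain (now 22 weeks).
Now Y→V→W = 10+5+9 = 24 is longest, so the finish becomes 24 weeks.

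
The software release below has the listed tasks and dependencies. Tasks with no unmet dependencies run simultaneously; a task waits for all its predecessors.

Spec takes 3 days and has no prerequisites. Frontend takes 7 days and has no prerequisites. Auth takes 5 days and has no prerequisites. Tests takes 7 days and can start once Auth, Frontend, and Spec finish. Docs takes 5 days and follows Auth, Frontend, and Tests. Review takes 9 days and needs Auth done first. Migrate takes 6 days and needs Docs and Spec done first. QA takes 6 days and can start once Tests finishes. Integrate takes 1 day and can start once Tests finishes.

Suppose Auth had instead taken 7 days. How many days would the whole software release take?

25

The binding path is Frontend→Tests→Docs→Migrate = 7+7+5+6 = 25; finish at 25 days.
Auth is off the critical path — its longest chain is 23 days, giving 2 of slack.
That remains the longest chain; total 25 days.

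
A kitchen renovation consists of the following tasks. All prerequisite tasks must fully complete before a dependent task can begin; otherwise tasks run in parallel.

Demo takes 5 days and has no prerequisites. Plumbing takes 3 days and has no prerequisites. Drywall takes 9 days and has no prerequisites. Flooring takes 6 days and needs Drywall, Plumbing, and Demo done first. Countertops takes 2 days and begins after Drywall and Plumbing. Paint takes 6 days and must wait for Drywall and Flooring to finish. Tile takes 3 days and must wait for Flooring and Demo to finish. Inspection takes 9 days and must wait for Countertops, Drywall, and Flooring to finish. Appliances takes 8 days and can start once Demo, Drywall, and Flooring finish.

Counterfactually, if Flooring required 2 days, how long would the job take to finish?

Critical path before the change: Drywall→Flooring→Inspection = 9+6+9 = 24 giving 24 days.
Flooring lies on that path, so at 2 days the path becomes 20 days.
That remains the longest chain; total 20 days.

20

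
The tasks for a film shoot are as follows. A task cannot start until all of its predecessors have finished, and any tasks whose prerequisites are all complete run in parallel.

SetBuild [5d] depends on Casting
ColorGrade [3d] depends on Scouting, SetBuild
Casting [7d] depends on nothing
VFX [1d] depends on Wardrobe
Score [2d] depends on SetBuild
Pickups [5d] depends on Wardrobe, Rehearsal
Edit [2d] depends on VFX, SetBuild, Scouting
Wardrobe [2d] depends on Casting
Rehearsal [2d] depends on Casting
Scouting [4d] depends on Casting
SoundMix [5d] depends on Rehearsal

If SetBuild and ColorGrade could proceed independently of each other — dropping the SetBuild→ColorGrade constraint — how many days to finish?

With the dependency in place, Casting→SetBuild→ColorGrade = 7+5+3 = 15 sets the finish at 15 days.
Without SetBuild→ColorGrade, ColorGrade's earliest start moves from 12 to 11.
After: Casting→Scouting→ColorGrade = 7+4+3 = 14 → 14 days.

14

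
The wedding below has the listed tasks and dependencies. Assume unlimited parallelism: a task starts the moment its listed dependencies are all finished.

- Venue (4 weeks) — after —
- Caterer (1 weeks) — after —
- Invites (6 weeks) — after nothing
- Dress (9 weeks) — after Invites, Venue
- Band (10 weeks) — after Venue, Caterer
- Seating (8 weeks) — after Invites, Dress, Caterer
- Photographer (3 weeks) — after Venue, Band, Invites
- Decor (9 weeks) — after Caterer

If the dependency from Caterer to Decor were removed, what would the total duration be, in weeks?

Before: longest chain Invites→Dress→Seating = 6+9+8 = 23, finish 23.
Without Caterer→Decor, Decor's earliest start moves from 1 to 0.
New critical path: Invites→Dress→Seating = 6+9+8 = 23 ⇒ 23 weeks.

23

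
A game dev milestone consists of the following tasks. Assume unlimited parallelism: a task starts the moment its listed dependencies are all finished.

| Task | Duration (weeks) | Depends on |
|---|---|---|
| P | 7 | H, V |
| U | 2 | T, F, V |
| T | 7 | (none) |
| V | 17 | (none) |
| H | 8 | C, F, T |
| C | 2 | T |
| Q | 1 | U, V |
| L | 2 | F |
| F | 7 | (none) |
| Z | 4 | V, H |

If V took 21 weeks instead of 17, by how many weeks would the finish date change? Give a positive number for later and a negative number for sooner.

Baseline: V→P = 17+7 = 24 → 24 weeks.
V is on the critical path; changing it to 21 makes that path 28 weeks.
The critical path is still V→P; finish is now 28 weeks.
Change in finish: 28 − 24 = +4 weeks.

4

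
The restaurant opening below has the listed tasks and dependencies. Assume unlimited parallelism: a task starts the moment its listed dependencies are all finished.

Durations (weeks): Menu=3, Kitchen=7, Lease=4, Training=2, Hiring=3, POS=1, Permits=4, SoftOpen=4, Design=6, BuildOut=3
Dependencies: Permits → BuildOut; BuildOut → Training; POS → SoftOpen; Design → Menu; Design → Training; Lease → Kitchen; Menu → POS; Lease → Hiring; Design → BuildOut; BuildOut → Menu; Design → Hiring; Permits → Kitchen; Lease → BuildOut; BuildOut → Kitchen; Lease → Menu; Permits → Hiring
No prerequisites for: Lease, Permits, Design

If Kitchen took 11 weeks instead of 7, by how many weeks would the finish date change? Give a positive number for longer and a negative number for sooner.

Critical path before the change: Design→BuildOut→Menu→POS→SoftOpen = 6+3+3+1+4 = 17 giving 17 weeks.
Kitchen has 1 week of float (longest path through it is 16).
The binding chain switches to Design→BuildOut→Kitchen = 6+3+11 = 20; finish 20 weeks.
Change in finish: 20 − 17 = +3 weeks.

3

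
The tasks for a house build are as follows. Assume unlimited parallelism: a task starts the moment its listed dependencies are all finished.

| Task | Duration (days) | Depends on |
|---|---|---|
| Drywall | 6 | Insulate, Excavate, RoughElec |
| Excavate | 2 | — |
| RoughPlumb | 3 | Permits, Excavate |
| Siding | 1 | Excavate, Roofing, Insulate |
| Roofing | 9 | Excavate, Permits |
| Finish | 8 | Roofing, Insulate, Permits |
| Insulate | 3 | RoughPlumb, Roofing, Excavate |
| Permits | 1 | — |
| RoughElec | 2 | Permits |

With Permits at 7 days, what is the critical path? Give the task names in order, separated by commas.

As given, the longest chain is Excavate→Roofing→Insulate→Finish = 2+9+3+8 = 22, so the finish is 22 days.
Permits is off the critical path — its longest chain is 21 days, giving 1 of slack.
Now Permits→Roofing→Insulate→Finish = 7+9+3+8 = 27 is longest, so the finish becomes 27 days.

Permits, Roofing, Insulate, Finish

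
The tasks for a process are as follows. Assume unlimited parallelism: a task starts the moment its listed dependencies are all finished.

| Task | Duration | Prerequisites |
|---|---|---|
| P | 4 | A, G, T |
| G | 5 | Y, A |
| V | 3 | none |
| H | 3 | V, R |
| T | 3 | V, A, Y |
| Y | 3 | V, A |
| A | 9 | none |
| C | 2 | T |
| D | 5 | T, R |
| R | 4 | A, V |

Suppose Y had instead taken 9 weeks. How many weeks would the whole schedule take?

27

Actual critical path: A→Y→G→P = 9+3+5+4 = 21 ⇒ 21 weeks.
Y is on the critical path; changing it to 9 makes that path 27 weeks.
No other chain overtakes it, so the finish is 27 weeks.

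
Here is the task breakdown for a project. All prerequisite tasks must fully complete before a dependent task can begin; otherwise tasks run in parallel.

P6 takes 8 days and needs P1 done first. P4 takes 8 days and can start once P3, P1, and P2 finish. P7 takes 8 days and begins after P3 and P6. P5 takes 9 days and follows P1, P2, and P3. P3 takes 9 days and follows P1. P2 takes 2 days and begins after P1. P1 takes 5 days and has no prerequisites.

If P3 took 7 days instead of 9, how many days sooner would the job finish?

2

Actual critical path: P1→P3→P5 = 5+9+9 = 23 ⇒ 23 days.
P3 lies on that path, so at 7 days the path becomes 21 days.
That remains the longest chain; total 21 days.
Change in finish: 21 − 23 = -2 days.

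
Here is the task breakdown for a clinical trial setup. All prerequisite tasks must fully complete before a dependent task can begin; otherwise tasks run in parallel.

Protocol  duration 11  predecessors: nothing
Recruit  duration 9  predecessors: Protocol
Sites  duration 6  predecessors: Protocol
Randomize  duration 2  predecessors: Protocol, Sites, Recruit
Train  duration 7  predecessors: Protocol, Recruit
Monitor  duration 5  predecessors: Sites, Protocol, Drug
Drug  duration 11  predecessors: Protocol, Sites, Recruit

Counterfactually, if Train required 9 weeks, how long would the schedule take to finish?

36

The binding path is Protocol→Recruit→Drug→Monitor = 11+9+11+5 = 36; finish at 36 weeks.
Train has 9 weeks of float (longest path through it is 27).
No other chain overtakes it, so the finish is 36 weeks.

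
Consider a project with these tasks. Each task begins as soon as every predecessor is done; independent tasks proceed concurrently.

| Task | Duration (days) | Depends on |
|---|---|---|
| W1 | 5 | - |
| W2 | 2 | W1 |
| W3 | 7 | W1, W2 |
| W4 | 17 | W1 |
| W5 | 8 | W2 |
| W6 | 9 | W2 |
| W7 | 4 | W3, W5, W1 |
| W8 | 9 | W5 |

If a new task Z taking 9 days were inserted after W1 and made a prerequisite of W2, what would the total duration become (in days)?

33

Originally the job takes 24 days.
With Z inserted, W2 now waits for max(W1, Z).
New critical path: W1→Z→W2→W5→W8 = 5+9+2+8+9 = 33 ⇒ 33 days.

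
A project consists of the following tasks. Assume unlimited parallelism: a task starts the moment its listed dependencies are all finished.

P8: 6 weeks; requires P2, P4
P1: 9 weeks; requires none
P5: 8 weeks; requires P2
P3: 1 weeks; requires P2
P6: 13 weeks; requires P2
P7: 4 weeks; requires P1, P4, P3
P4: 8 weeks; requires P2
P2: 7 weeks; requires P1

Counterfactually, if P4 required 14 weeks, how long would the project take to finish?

Critical path before the change: P1→P2→P4→P8 = 9+7+8+6 = 30 giving 30 weeks.
Since P4 is critical, the +6 change carries straight to that chain (now 36 weeks).
That remains the longest chain; total 36 weeks.

36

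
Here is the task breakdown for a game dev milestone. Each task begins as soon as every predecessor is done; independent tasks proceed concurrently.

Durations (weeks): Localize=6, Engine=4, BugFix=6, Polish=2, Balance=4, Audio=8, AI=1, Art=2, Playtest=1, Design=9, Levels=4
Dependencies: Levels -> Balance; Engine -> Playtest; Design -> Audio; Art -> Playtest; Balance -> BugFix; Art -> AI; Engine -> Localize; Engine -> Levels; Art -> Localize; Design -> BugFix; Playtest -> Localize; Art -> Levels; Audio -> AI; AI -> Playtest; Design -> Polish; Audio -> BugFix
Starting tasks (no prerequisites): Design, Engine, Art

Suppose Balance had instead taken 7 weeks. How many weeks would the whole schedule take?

Actual critical path: Design→Audio→AI→Playtest→Localize = 9+8+1+1+6 = 25 ⇒ 25 weeks.
Balance is off the critical path — its longest chain is 18 weeks, giving 7 of slack.
The critical path is still Design→Audio→AI→Playtest→Localize; finish is now 25 weeks.

25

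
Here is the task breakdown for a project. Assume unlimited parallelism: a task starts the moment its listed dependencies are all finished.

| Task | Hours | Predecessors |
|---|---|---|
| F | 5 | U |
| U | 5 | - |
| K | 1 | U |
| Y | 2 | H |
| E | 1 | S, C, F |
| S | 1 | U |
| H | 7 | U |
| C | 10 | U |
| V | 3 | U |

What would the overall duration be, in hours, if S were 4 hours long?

16

Baseline: U→C→E = 5+10+1 = 16 → 16 hours.
The longest path through S is only 7 hours, so S has float 9.
The critical path is still U→C→E; finish is now 16 hours.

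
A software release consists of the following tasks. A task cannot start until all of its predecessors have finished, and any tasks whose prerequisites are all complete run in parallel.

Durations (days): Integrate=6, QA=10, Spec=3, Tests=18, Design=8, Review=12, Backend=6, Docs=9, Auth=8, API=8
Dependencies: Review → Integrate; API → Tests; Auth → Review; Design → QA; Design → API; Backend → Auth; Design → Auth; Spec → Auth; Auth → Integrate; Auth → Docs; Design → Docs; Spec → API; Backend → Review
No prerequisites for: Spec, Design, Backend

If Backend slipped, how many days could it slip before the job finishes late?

2

Critical path: Design→API→Tests = 8+8+18 = 34, so the finish is 34 days.
Longest path through Backend: 32 days (earliest finish 6, latest finish 8).
So Backend can slip 8 − 6 = 2 days.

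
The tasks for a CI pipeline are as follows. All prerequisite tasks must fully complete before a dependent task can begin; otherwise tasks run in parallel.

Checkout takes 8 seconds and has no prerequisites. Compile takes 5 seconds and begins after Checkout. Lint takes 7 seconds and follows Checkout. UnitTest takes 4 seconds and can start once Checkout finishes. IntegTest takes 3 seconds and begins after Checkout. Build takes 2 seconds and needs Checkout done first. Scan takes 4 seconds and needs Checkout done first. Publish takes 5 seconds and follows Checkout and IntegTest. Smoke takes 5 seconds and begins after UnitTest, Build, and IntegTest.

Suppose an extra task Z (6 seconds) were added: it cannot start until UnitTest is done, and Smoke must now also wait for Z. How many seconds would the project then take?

23

Originally the project takes 17 seconds.
With Z inserted, Smoke now waits for max(UnitTest, Build, IntegTest, Z).
New critical path: Checkout→UnitTest→Z→Smoke = 8+4+6+5 = 23 ⇒ 23 seconds.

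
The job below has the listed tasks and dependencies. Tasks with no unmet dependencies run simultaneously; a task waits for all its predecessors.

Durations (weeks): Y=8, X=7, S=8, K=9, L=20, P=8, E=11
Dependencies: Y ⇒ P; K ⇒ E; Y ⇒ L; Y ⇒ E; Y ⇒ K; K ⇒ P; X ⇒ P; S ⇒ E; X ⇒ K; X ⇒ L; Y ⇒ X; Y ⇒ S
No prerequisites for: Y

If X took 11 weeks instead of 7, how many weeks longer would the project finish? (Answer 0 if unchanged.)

4

Baseline: Y→X→K→E = 8+7+9+11 = 35 → 35 weeks.
X is on the critical path; changing it to 11 makes that path 39 weeks.
No other chain overtakes it, so the finish is 39 weeks.
Change in finish: 39 − 35 = +4 weeks.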